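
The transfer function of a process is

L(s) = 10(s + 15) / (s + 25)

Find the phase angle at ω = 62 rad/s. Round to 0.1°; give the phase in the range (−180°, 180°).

At s = jω = j62:
zero (s+15): 15 + j62 → |·| = √(15²+62²) = √4069 ≈ 63.789, ∠ = arctan(62/15) ≈ 76.40°
pole (s+25): 25 + j62 → |·| = √(25²+62²) = √4469 ≈ 66.851, ∠ = arctan(62/25) ≈ 68.04°
∠L = 76.40° − 68.04° = 8.36°

8.4°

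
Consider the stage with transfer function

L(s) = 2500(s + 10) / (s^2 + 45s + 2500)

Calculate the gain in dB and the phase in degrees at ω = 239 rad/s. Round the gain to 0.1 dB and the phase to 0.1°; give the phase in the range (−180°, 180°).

20.6 dB, -81.3°

At s = jω = j239:
zero (s+10): 10 + j239 → |·| = √(10²+239²) = √57221 ≈ 239.21, ∠ = arctan(239/10) ≈ 87.60°
quadratic: (j239)² + 45·j239 + 2500 = -54621 + j10755 → |·| ≈ 55670, ∠ ≈ 168.86°
|L| = 2500 · 239.21 / 55670 ≈ 10.742
Gain = 20 log₁₀(10.742) ≈ 20.62 dB
∠L = 87.60° − 168.86° = -81.26°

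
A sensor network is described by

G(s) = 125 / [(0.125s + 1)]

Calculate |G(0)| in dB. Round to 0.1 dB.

41.9 dB

G(0) = 125 · 1 / 1 = 125
20 log₁₀(125) ≈ 41.94 dB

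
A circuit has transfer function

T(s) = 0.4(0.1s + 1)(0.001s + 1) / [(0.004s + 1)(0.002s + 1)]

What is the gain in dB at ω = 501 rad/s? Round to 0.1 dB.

At ω = 501 rad/s:
zero (1 + j501·0.1) = 1 + j50.1 → |·| ≈ 50.11, ∠ ≈ 88.86°
zero (1 + j501·0.001) = 1 + j0.501 → |·| ≈ 1.1185, ∠ ≈ 26.61°
pole (1 + j501·0.004) = 1 + j2.004 → |·| ≈ 2.2396, ∠ ≈ 63.48°
pole (1 + j501·0.002) = 1 + j1.002 → |·| ≈ 1.4156, ∠ ≈ 45.06°
|T| = 0.4 · 50.11 · 1.1185 / (2.2396 · 1.4156) ≈ 7.0715
Gain = 20 log₁₀(7.0715) ≈ 16.99 dB

17.0 dB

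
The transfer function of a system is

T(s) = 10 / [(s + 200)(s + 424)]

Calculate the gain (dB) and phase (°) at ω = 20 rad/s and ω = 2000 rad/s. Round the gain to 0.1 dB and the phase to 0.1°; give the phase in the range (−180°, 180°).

At s = jω = j20:
pole (s+200): 200 + j20 → |·| = √(200²+20²) = √40400 ≈ 201, ∠ = arctan(20/200) ≈ 5.71°
pole (s+424): 424 + j20 → |·| = √(424²+20²) = √180176 ≈ 424.47, ∠ = arctan(20/424) ≈ 2.70°
|T| = 10 / 85318 ≈ 0.00011721
Gain = 20 log₁₀(0.00011721) ≈ -78.62 dB
∠T = 0.00° − 8.41° = -8.41°

At s = jω = j2000:
pole (s+200): 200 + j2000 → |·| = √(200²+2000²) = √4040000 ≈ 2010, ∠ = arctan(2000/200) ≈ 84.29°
pole (s+424): 424 + j2000 → |·| = √(424²+2000²) = √4179776 ≈ 2044.5, ∠ = arctan(2000/424) ≈ 78.03°
|T| = 10 / 4.1094e+06 ≈ 2.4334e-06
Gain = 20 log₁₀(2.4334e-06) ≈ -112.28 dB
∠T = 0.00° − 162.32° = -162.32°

ω = 20: -78.6 dB, -8.4°; ω = 2000: -112.3 dB, -162.3°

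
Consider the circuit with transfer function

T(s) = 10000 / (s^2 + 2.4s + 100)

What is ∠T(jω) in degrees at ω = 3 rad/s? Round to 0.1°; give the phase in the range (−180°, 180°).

-4.5°

At s = jω = j3:
quadratic: (j3)² + 2.4·j3 + 100 = 91 + j7.2 → |·| ≈ 91.284, ∠ ≈ 4.52°
∠T = 0.00° − 4.52° = -4.52°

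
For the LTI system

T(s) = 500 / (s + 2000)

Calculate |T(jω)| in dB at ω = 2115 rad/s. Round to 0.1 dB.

At s = jω = j2115:
pole (s+2000): 2000 + j2115 → |·| = √(2000²+2115²) = √8473225 ≈ 2910.9, ∠ = arctan(2115/2000) ≈ 46.60°
|T| = 500 / 2910.9 ≈ 0.17177
Gain = 20 log₁₀(0.17177) ≈ -15.30 dB

-15.3 dB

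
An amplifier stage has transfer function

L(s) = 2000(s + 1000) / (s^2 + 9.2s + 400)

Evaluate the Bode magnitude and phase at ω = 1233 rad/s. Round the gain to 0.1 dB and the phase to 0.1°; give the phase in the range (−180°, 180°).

6.4 dB, -128.6°

At s = jω = j1233:
zero (s+1000): 1000 + j1233 → |·| = √(1000²+1233²) = √2520289 ≈ 1587.5, ∠ = arctan(1233/1000) ≈ 50.96°
quadratic: (j1233)² + 9.2·j1233 + 400 = -1519889 + j11343.6 → |·| ≈ 1.5199e+06, ∠ ≈ 179.57°
|L| = 2000 · 1587.5 / 1.5199e+06 ≈ 2.089
Gain = 20 log₁₀(2.089) ≈ 6.40 dB
∠L = 50.96° − 179.57° = -128.61°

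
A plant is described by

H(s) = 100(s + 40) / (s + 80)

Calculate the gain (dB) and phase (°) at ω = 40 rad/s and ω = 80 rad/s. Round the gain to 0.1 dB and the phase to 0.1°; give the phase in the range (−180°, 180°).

ω = 40: 36.0 dB, 18.4°; ω = 80: 38.0 dB, 18.4°

At s = jω = j40:
zero (s+40): 40 + j40 → |·| = √(40²+40²) = √3200 ≈ 56.569, ∠ = arctan(40/40) ≈ 45.00°
pole (s+80): 80 + j40 → |·| = √(80²+40²) = √8000 ≈ 89.443, ∠ = arctan(40/80) ≈ 26.57°
|H| = 100 · 56.569 / 89.443 ≈ 63.246
Gain = 20 log₁₀(63.246) ≈ 36.02 dB
∠H = 45.00° − 26.57° = 18.43°

At s = jω = j80:
zero (s+40): 40 + j80 → |·| = √(40²+80²) = √8000 ≈ 89.443, ∠ = arctan(80/40) ≈ 63.43°
pole (s+80): 80 + j80 → |·| = √(80²+80²) = √12800 ≈ 113.14, ∠ = arctan(80/80) ≈ 45.00°
|H| = 100 · 89.443 / 113.14 ≈ 79.055
Gain = 20 log₁₀(79.055) ≈ 37.96 dB
∠H = 63.43° − 45.00° = 18.43°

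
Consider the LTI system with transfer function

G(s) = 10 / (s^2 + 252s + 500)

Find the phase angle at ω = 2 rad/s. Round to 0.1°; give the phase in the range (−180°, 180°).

-45.5°

Substitute s = j2:
Numerator: 10 = 10 + j0
Denominator: (j2)^2 + 252(j2) + 500 = 496 + j504
|N| = √(10² + 0²) ≈ 10, ∠N ≈ 0.00°
|D| = √(496² + 504²) ≈ 707.13, ∠D ≈ 45.46°
∠G = 0.00° − 45.46° = -45.46°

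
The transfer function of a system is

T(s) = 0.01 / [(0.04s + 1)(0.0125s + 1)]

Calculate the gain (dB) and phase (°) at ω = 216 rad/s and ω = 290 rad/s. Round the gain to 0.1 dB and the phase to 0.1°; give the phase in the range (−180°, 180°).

ω = 216: -68.0 dB, -153.1°; ω = 290: -72.8 dB, -159.7°

At ω = 216 rad/s:
pole (1 + j216·0.04) = 1 + j8.64 → |·| ≈ 8.6977, ∠ ≈ 83.40°
pole (1 + j216·0.0125) = 1 + j2.7 → |·| ≈ 2.8792, ∠ ≈ 69.68°
|T| = 0.01 · 1 / (8.6977 · 2.8792) ≈ 0.00039932
Gain = 20 log₁₀(0.00039932) ≈ -67.97 dB
∠T = (0°) − (83.40° + 69.68°) = -153.08°

At ω = 290 rad/s:
pole (1 + j290·0.04) = 1 + j11.6 → |·| ≈ 11.643, ∠ ≈ 85.07°
pole (1 + j290·0.0125) = 1 + j3.625 → |·| ≈ 3.7604, ∠ ≈ 74.58°
|T| = 0.01 · 1 / (11.643 · 3.7604) ≈ 0.0002284
Gain = 20 log₁₀(0.0002284) ≈ -72.83 dB
∠T = (0°) − (85.07° + 74.58°) = -159.65°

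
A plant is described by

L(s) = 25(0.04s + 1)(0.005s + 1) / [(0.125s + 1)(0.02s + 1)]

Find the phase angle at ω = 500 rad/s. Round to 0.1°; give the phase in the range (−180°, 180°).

-18.0°

At ω = 500 rad/s:
zero (1 + j500·0.04) = 1 + j20 → |·| ≈ 20.025, ∠ ≈ 87.14°
zero (1 + j500·0.005) = 1 + j2.5 → |·| ≈ 2.6926, ∠ ≈ 68.20°
pole (1 + j500·0.125) = 1 + j62.5 → |·| ≈ 62.508, ∠ ≈ 89.08°
pole (1 + j500·0.02) = 1 + j10 → |·| ≈ 10.05, ∠ ≈ 84.29°
∠L = (87.14° + 68.20°) − (89.08° + 84.29°) = -18.03°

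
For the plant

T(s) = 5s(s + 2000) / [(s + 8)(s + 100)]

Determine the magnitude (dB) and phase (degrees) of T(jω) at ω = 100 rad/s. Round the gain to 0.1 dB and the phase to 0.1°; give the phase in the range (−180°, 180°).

37.0 dB, -37.6°

At s = jω = j100:
zero (s+2000): 2000 + j100 → |·| = √(2000²+100²) = √4010000 ≈ 2002.5, ∠ = arctan(100/2000) ≈ 2.86°
zero at origin: s = j100 → |·| = 100, ∠ = 90.00°
pole (s+8): 8 + j100 → |·| = √(8²+100²) = √10064 ≈ 100.32, ∠ = arctan(100/8) ≈ 85.43°
pole (s+100): 100 + j100 → |·| = √(100²+100²) = √20000 ≈ 141.42, ∠ = arctan(100/100) ≈ 45.00°
|T| = 5 · 2.0025e+05 / 14187 ≈ 70.575
Gain = 20 log₁₀(70.575) ≈ 36.97 dB
∠T = 92.86° − 130.43° = -37.57°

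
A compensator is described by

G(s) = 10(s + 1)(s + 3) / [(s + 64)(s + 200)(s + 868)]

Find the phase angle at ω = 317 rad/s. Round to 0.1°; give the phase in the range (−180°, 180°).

At s = jω = j317:
zero (s+1): 1 + j317 → |·| = √(1²+317²) = √100490 ≈ 317, ∠ = arctan(317/1) ≈ 89.82°
zero (s+3): 3 + j317 → |·| = √(3²+317²) = √100498 ≈ 317.01, ∠ = arctan(317/3) ≈ 89.46°
pole (s+64): 64 + j317 → |·| = √(64²+317²) = √104585 ≈ 323.4, ∠ = arctan(317/64) ≈ 78.59°
pole (s+200): 200 + j317 → |·| = √(200²+317²) = √140489 ≈ 374.82, ∠ = arctan(317/200) ≈ 57.75°
pole (s+868): 868 + j317 → |·| = √(868²+317²) = √853913 ≈ 924.07, ∠ = arctan(317/868) ≈ 20.06°
∠G = 179.28° − 156.40° = 22.88°

22.9°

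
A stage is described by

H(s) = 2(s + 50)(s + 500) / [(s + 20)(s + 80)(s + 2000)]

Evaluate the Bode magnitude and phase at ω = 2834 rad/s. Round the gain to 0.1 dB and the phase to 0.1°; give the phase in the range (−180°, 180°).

-64.7 dB, -63.8°

At s = jω = j2834:
zero (s+50): 50 + j2834 → |·| = √(50²+2834²) = √8034056 ≈ 2834.4, ∠ = arctan(2834/50) ≈ 88.99°
zero (s+500): 500 + j2834 → |·| = √(500²+2834²) = √8281556 ≈ 2877.8, ∠ = arctan(2834/500) ≈ 79.99°
pole (s+20): 20 + j2834 → |·| = √(20²+2834²) = √8031956 ≈ 2834.1, ∠ = arctan(2834/20) ≈ 89.60°
pole (s+80): 80 + j2834 → |·| = √(80²+2834²) = √8037956 ≈ 2835.1, ∠ = arctan(2834/80) ≈ 88.38°
pole (s+2000): 2000 + j2834 → |·| = √(2000²+2834²) = √12031556 ≈ 3468.7, ∠ = arctan(2834/2000) ≈ 54.79°
|H| = 2 · 8.1568e+06 / 2.7871e+10 ≈ 0.00058533
Gain = 20 log₁₀(0.00058533) ≈ -64.65 dB
∠H = 168.98° − 232.77° = -63.79°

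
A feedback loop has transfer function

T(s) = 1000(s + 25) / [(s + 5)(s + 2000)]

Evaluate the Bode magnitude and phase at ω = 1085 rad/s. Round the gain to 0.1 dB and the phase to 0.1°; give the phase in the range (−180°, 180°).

At s = jω = j1085:
zero (s+25): 25 + j1085 → |·| = √(25²+1085²) = √1177850 ≈ 1085.3, ∠ = arctan(1085/25) ≈ 88.68°
pole (s+5): 5 + j1085 → |·| = √(5²+1085²) = √1177250 ≈ 1085, ∠ = arctan(1085/5) ≈ 89.74°
pole (s+2000): 2000 + j1085 → |·| = √(2000²+1085²) = √5177225 ≈ 2275.4, ∠ = arctan(1085/2000) ≈ 28.48°
|T| = 1000 · 1085.3 / 2.4688e+06 ≈ 0.43961
Gain = 20 log₁₀(0.43961) ≈ -7.14 dB
∠T = 88.68° − 118.22° = -29.54°

-7.1 dB, -29.5°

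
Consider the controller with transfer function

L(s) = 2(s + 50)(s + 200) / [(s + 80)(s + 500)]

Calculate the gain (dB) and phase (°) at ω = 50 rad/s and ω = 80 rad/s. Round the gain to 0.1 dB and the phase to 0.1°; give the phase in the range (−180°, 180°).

At s = jω = j50:
zero (s+50): 50 + j50 → |·| = √(50²+50²) = √5000 ≈ 70.711, ∠ = arctan(50/50) ≈ 45.00°
zero (s+200): 200 + j50 → |·| = √(200²+50²) = √42500 ≈ 206.16, ∠ = arctan(50/200) ≈ 14.04°
pole (s+80): 80 + j50 → |·| = √(80²+50²) = √8900 ≈ 94.34, ∠ = arctan(50/80) ≈ 32.01°
pole (s+500): 500 + j50 → |·| = √(500²+50²) = √252500 ≈ 502.49, ∠ = arctan(50/500) ≈ 5.71°
|L| = 2 · 14578 / 47405 ≈ 0.61504
Gain = 20 log₁₀(0.61504) ≈ -4.22 dB
∠L = 59.04° − 37.72° = 21.32°

At s = jω = j80:
zero (s+50): 50 + j80 → |·| = √(50²+80²) = √8900 ≈ 94.34, ∠ = arctan(80/50) ≈ 57.99°
zero (s+200): 200 + j80 → |·| = √(200²+80²) = √46400 ≈ 215.41, ∠ = arctan(80/200) ≈ 21.80°
pole (s+80): 80 + j80 → |·| = √(80²+80²) = √12800 ≈ 113.14, ∠ = arctan(80/80) ≈ 45.00°
pole (s+500): 500 + j80 → |·| = √(500²+80²) = √256400 ≈ 506.36, ∠ = arctan(80/500) ≈ 9.09°
|L| = 2 · 20322 / 57290 ≈ 0.70944
Gain = 20 log₁₀(0.70944) ≈ -2.98 dB
∠L = 79.79° − 54.09° = 25.70°

ω = 50: -4.2 dB, 21.3°; ω = 80: -3.0 dB, 25.7°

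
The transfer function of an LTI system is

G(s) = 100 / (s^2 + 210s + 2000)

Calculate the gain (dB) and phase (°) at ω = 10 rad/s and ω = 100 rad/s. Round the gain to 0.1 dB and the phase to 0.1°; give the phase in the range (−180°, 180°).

Substitute s = j10:
Numerator: 100 = 100 + j0
Denominator: (j10)^2 + 210(j10) + 2000 = 1900 + j2100
|N| = √(100² + 0²) ≈ 100, ∠N ≈ 0.00°
|D| = √(1900² + 2100²) ≈ 2832, ∠D ≈ 47.86°
|G| = 100 / 2832 ≈ 0.035311
Gain = 20 log₁₀(0.035311) ≈ -29.04 dB
∠G = 0.00° − 47.86° = -47.86°

Substitute s = j100:
Numerator: 100 = 100 + j0
Denominator: (j100)^2 + 210(j100) + 2000 = -8000 + j21000
|N| = √(100² + 0²) ≈ 100, ∠N ≈ 0.00°
|D| = √(8000² + 21000²) ≈ 22472, ∠D ≈ 110.85°
|G| = 100 / 22472 ≈ 0.00445
Gain = 20 log₁₀(0.00445) ≈ -47.03 dB
∠G = 0.00° − 110.85° = -110.85°

ω = 10: -29.0 dB, -47.9°; ω = 100: -47.0 dB, -110.9°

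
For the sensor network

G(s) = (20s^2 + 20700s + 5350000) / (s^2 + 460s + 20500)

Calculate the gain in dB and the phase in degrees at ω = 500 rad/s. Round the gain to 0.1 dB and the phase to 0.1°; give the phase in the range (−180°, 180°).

30.1 dB, -46.9°

Substitute s = j500:
Numerator: 20(j500)^2 + 20700(j500) + 5350000 = 350000 + j10350000
Denominator: (j500)^2 + 460(j500) + 20500 = -229500 + j230000
|N| = √(350000² + 10350000²) ≈ 1.0356e+07, ∠N ≈ 88.06°
|D| = √(229500² + 230000²) ≈ 3.2492e+05, ∠D ≈ 134.94°
|G| = 1.0356e+07 / 3.2492e+05 ≈ 31.872
Gain = 20 log₁₀(31.872) ≈ 30.07 dB
∠G = 88.06° − 134.94° = -46.88°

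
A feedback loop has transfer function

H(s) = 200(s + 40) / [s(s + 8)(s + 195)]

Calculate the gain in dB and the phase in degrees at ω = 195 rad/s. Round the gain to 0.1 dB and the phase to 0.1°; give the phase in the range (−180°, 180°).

-48.4 dB, -144.2°

At s = jω = j195:
zero (s+40): 40 + j195 → |·| = √(40²+195²) = √39625 ≈ 199.06, ∠ = arctan(195/40) ≈ 78.41°
pole (s+8): 8 + j195 → |·| = √(8²+195²) = √38089 ≈ 195.16, ∠ = arctan(195/8) ≈ 87.65°
pole (s+195): 195 + j195 → |·| = √(195²+195²) = √76050 ≈ 275.77, ∠ = arctan(195/195) ≈ 45.00°
pole at origin: |s| = 195, ∠ = 90.00° (in denominator)
|H| = 200 · 199.06 / 1.0495e+07 ≈ 0.0037934
Gain = 20 log₁₀(0.0037934) ≈ -48.42 dB
∠H = 78.41° − 222.65° = -144.24°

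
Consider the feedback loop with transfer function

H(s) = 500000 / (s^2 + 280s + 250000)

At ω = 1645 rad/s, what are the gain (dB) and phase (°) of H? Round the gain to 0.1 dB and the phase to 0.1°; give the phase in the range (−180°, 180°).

At s = jω = j1645:
quadratic: (j1645)² + 280·j1645 + 250000 = -2456025 + j460600 → |·| ≈ 2.4988e+06, ∠ ≈ 169.38°
|H| = 500000 / 2.4988e+06 ≈ 0.2001
Gain = 20 log₁₀(0.2001) ≈ -13.98 dB
∠H = 0.00° − 169.38° = -169.38°

-14.0 dB, -169.4°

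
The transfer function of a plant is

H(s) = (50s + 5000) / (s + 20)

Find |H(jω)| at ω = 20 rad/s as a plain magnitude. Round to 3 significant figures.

180

Substitute s = j20:
Numerator: 50(j20) + 5000 = 5000 + j1000
Denominator: (j20) + 20 = 20 + j20
|N| = √(5000² + 1000²) ≈ 5099, ∠N ≈ 11.31°
|D| = √(20² + 20²) ≈ 28.284, ∠D ≈ 45.00°
|H| = 5099 / 28.284 ≈ 180.28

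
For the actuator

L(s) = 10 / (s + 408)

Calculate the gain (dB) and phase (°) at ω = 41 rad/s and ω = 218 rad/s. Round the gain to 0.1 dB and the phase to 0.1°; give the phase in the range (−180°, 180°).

ω = 41: -32.3 dB, -5.7°; ω = 218: -33.3 dB, -28.1°

Substitute s = j41:
Numerator: 10 = 10 + j0
Denominator: (j41) + 408 = 408 + j41
|N| = √(10² + 0²) ≈ 10, ∠N ≈ 0.00°
|D| = √(408² + 41²) ≈ 410.05, ∠D ≈ 5.74°
|L| = 10 / 410.05 ≈ 0.024387
Gain = 20 log₁₀(0.024387) ≈ -32.26 dB
∠L = 0.00° − 5.74° = -5.74°

Substitute s = j218:
Numerator: 10 = 10 + j0
Denominator: (j218) + 408 = 408 + j218
|N| = √(10² + 0²) ≈ 10, ∠N ≈ 0.00°
|D| = √(408² + 218²) ≈ 462.59, ∠D ≈ 28.12°
|L| = 10 / 462.59 ≈ 0.021617
Gain = 20 log₁₀(0.021617) ≈ -33.30 dB
∠L = 0.00° − 28.12° = -28.12°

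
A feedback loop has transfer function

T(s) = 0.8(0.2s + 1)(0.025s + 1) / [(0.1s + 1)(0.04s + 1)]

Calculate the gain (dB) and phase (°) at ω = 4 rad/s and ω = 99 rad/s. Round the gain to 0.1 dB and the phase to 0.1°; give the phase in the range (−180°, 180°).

ω = 4: -0.5 dB, 13.5°; ω = 99: 0.4 dB, -5.0°

At ω = 4 rad/s:
zero (1 + j4·0.2) = 1 + j0.8 → |·| ≈ 1.2806, ∠ ≈ 38.66°
zero (1 + j4·0.025) = 1 + j0.1 → |·| ≈ 1.005, ∠ ≈ 5.71°
pole (1 + j4·0.1) = 1 + j0.4 → |·| ≈ 1.077, ∠ ≈ 21.80°
pole (1 + j4·0.04) = 1 + j0.16 → |·| ≈ 1.0127, ∠ ≈ 9.09°
|T| = 0.8 · 1.2806 · 1.005 / (1.077 · 1.0127) ≈ 0.944
Gain = 20 log₁₀(0.944) ≈ -0.50 dB
∠T = (38.66° + 5.71°) − (21.80° + 9.09°) = 13.48°

At ω = 99 rad/s:
zero (1 + j99·0.2) = 1 + j19.8 → |·| ≈ 19.825, ∠ ≈ 87.11°
zero (1 + j99·0.025) = 1 + j2.475 → |·| ≈ 2.6694, ∠ ≈ 68.00°
pole (1 + j99·0.1) = 1 + j9.9 → |·| ≈ 9.9504, ∠ ≈ 84.23°
pole (1 + j99·0.04) = 1 + j3.96 → |·| ≈ 4.0843, ∠ ≈ 75.83°
|T| = 0.8 · 19.825 · 2.6694 / (9.9504 · 4.0843) ≈ 1.0417
Gain = 20 log₁₀(1.0417) ≈ 0.35 dB
∠T = (87.11° + 68.00°) − (84.23° + 75.83°) = -4.95°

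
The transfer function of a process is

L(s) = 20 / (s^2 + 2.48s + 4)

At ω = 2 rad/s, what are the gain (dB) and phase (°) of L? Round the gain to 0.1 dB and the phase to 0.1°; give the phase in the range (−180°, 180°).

At s = jω = j2:
quadratic: (j2)² + 2.48·j2 + 4 = 0 + j4.96 → |·| ≈ 4.96, ∠ ≈ 90.00°
|L| = 20 / 4.96 ≈ 4.0323
Gain = 20 log₁₀(4.0323) ≈ 12.11 dB
∠L = 0.00° − 90.00° = -90.00°

12.1 dB, -90.0°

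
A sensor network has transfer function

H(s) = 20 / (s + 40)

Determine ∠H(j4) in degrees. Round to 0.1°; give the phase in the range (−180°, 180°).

Substitute s = j4:
Numerator: 20 = 20 + j0
Denominator: (j4) + 40 = 40 + j4
|N| = √(20² + 0²) ≈ 20, ∠N ≈ 0.00°
|D| = √(40² + 4²) ≈ 40.2, ∠D ≈ 5.71°
∠H = 0.00° − 5.71° = -5.71°

-5.7°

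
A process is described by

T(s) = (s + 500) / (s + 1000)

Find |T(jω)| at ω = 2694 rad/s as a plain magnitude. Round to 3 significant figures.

Substitute s = j2694:
Numerator: (j2694) + 500 = 500 + j2694
Denominator: (j2694) + 1000 = 1000 + j2694
|N| = √(500² + 2694²) ≈ 2740, ∠N ≈ 79.49°
|D| = √(1000² + 2694²) ≈ 2873.6, ∠D ≈ 69.64°
|T| = 2740 / 2873.6 ≈ 0.95351

0.954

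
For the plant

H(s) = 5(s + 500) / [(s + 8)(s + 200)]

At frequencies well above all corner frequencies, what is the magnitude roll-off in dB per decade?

Each pole contributes −20 dB/decade at high frequency; each zero contributes +20 dB/decade.
Net: 1 zero(s) − 2 pole(s) → -20 dB/decade.

-20 dB/decade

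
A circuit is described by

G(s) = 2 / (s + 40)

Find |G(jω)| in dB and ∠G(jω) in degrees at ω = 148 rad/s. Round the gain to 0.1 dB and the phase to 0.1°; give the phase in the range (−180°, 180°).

-37.7 dB, -74.9°

At s = jω = j148:
pole (s+40): 40 + j148 → |·| = √(40²+148²) = √23504 ≈ 153.31, ∠ = arctan(148/40) ≈ 74.88°
|G| = 2 / 153.31 ≈ 0.013045
Gain = 20 log₁₀(0.013045) ≈ -37.69 dB
∠G = 0.00° − 74.88° = -74.88°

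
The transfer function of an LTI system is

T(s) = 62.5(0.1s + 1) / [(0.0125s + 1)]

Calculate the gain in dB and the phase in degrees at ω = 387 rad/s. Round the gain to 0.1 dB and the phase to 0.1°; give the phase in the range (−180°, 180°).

At ω = 387 rad/s:
zero (1 + j387·0.1) = 1 + j38.7 → |·| ≈ 38.713, ∠ ≈ 88.52°
pole (1 + j387·0.0125) = 1 + j4.8375 → |·| ≈ 4.9398, ∠ ≈ 78.32°
|T| = 62.5 · 38.713 / (4.9398) ≈ 489.81
Gain = 20 log₁₀(489.81) ≈ 53.80 dB
∠T = (88.52°) − (78.32°) = 10.20°

53.8 dB, 10.2°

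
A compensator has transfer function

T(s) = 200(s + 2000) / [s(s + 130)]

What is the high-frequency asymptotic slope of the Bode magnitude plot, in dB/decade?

Each pole contributes −20 dB/decade at high frequency; each zero contributes +20 dB/decade.
Net: 1 zero(s) − 2 pole(s) → -20 dB/decade.

-20 dB/decade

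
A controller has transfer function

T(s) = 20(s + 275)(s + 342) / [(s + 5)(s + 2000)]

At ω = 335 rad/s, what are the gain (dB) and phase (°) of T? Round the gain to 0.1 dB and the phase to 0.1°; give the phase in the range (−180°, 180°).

At s = jω = j335:
zero (s+275): 275 + j335 → |·| = √(275²+335²) = √187850 ≈ 433.42, ∠ = arctan(335/275) ≈ 50.62°
zero (s+342): 342 + j335 → |·| = √(342²+335²) = √229189 ≈ 478.74, ∠ = arctan(335/342) ≈ 44.41°
pole (s+5): 5 + j335 → |·| = √(5²+335²) = √112250 ≈ 335.04, ∠ = arctan(335/5) ≈ 89.14°
pole (s+2000): 2000 + j335 → |·| = √(2000²+335²) = √4112225 ≈ 2027.9, ∠ = arctan(335/2000) ≈ 9.51°
|T| = 20 · 2.075e+05 / 6.7943e+05 ≈ 6.1081
Gain = 20 log₁₀(6.1081) ≈ 15.72 dB
∠T = 95.03° − 98.65° = -3.62°

15.7 dB, -3.6°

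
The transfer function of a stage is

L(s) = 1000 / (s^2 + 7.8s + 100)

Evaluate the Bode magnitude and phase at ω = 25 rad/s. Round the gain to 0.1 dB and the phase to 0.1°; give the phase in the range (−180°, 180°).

5.0 dB, -159.6°

At s = jω = j25:
quadratic: (j25)² + 7.8·j25 + 100 = -525 + j195 → |·| ≈ 560.04, ∠ ≈ 159.62°
|L| = 1000 / 560.04 ≈ 1.7856
Gain = 20 log₁₀(1.7856) ≈ 5.04 dB
∠L = 0.00° − 159.62° = -159.62°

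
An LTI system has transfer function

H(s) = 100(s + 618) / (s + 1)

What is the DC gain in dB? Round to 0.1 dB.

95.8 dB

H(0) = 100·618 / (1) = 61800
20 log₁₀(61800) ≈ 95.82 dB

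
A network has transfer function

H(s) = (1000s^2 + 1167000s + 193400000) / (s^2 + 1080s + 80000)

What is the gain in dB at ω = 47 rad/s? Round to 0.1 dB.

Substitute s = j47:
Numerator: 1000(j47)^2 + 1167000(j47) + 193400000 = 191191000 + j54849000
Denominator: (j47)^2 + 1080(j47) + 80000 = 77791 + j50760
|N| = √(191191000² + 54849000²) ≈ 1.989e+08, ∠N ≈ 16.01°
|D| = √(77791² + 50760²) ≈ 92887, ∠D ≈ 33.13°
|H| = 1.989e+08 / 92887 ≈ 2141.3
Gain = 20 log₁₀(2141.3) ≈ 66.61 dB

66.6 dB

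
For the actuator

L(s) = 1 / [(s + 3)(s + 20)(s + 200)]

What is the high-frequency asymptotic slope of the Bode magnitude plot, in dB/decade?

Each pole contributes −20 dB/decade at high frequency; each zero contributes +20 dB/decade.
Net: 0 zero(s) − 3 pole(s) → -60 dB/decade.

-60 dB/decade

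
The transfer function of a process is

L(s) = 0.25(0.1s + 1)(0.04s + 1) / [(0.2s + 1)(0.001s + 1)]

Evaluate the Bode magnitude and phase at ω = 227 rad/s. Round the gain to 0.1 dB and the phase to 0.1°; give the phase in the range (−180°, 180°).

0.9 dB, 69.7°

At ω = 227 rad/s:
zero (1 + j227·0.1) = 1 + j22.7 → |·| ≈ 22.722, ∠ ≈ 87.48°
zero (1 + j227·0.04) = 1 + j9.08 → |·| ≈ 9.1349, ∠ ≈ 83.72°
pole (1 + j227·0.2) = 1 + j45.4 → |·| ≈ 45.411, ∠ ≈ 88.74°
pole (1 + j227·0.001) = 1 + j0.227 → |·| ≈ 1.0254, ∠ ≈ 12.79°
|L| = 0.25 · 22.722 · 9.1349 / (45.411 · 1.0254) ≈ 1.1144
Gain = 20 log₁₀(1.1144) ≈ 0.94 dB
∠L = (87.48° + 83.72°) − (88.74° + 12.79°) = 69.67°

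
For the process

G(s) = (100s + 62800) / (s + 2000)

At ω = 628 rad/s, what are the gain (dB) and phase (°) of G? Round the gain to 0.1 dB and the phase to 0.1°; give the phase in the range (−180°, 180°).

32.5 dB, 27.6°

Substitute s = j628:
Numerator: 100(j628) + 62800 = 62800 + j62800
Denominator: (j628) + 2000 = 2000 + j628
|N| = √(62800² + 62800²) ≈ 88813, ∠N ≈ 45.00°
|D| = √(2000² + 628²) ≈ 2096.3, ∠D ≈ 17.43°
|G| = 88813 / 2096.3 ≈ 42.367
Gain = 20 log₁₀(42.367) ≈ 32.54 dB
∠G = 45.00° − 17.43° = 27.57°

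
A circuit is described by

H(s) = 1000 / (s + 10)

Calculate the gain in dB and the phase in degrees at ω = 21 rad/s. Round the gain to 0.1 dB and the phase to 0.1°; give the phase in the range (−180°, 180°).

Substitute s = j21:
Numerator: 1000 = 1000 + j0
Denominator: (j21) + 10 = 10 + j21
|N| = √(1000² + 0²) ≈ 1000, ∠N ≈ 0.00°
|D| = √(10² + 21²) ≈ 23.259, ∠D ≈ 64.54°
|H| = 1000 / 23.259 ≈ 42.994
Gain = 20 log₁₀(42.994) ≈ 32.67 dB
∠H = 0.00° − 64.54° = -64.54°

32.7 dB, -64.5°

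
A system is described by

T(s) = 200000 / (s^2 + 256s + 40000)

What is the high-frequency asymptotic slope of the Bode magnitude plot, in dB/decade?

-40 dB/decade

Each pole contributes −20 dB/decade at high frequency; each zero contributes +20 dB/decade.
Net: 0 zero(s) − 2 pole(s) → -40 dB/decade.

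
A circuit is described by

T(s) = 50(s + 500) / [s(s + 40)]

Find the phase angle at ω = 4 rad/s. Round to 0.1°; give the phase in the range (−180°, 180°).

At s = jω = j4:
zero (s+500): 500 + j4 → |·| = √(500²+4²) = √250016 ≈ 500.02, ∠ = arctan(4/500) ≈ 0.46°
pole (s+40): 40 + j4 → |·| = √(40²+4²) = √1616 ≈ 40.2, ∠ = arctan(4/40) ≈ 5.71°
pole at origin: |s| = 4, ∠ = 90.00° (in denominator)
∠T = 0.46° − 95.71° = -95.25°

-95.3°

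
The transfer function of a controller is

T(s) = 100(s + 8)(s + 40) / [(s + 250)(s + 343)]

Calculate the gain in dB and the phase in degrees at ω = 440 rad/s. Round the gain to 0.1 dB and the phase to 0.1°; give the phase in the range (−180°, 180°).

At s = jω = j440:
zero (s+8): 8 + j440 → |·| = √(8²+440²) = √193664 ≈ 440.07, ∠ = arctan(440/8) ≈ 88.96°
zero (s+40): 40 + j440 → |·| = √(40²+440²) = √195200 ≈ 441.81, ∠ = arctan(440/40) ≈ 84.81°
pole (s+250): 250 + j440 → |·| = √(250²+440²) = √256100 ≈ 506.06, ∠ = arctan(440/250) ≈ 60.40°
pole (s+343): 343 + j440 → |·| = √(343²+440²) = √311249 ≈ 557.9, ∠ = arctan(440/343) ≈ 52.06°
|T| = 100 · 1.9443e+05 / 2.8233e+05 ≈ 68.866
Gain = 20 log₁₀(68.866) ≈ 36.76 dB
∠T = 173.77° − 112.46° = 61.31°

36.8 dB, 61.3°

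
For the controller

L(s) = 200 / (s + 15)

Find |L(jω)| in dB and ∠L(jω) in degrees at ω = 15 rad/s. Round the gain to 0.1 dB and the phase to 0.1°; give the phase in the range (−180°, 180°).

19.5 dB, -45.0°

Substitute s = j15:
Numerator: 200 = 200 + j0
Denominator: (j15) + 15 = 15 + j15
|N| = √(200² + 0²) ≈ 200, ∠N ≈ 0.00°
|D| = √(15² + 15²) ≈ 21.213, ∠D ≈ 45.00°
|L| = 200 / 21.213 ≈ 9.4282
Gain = 20 log₁₀(9.4282) ≈ 19.49 dB
∠L = 0.00° − 45.00° = -45.00°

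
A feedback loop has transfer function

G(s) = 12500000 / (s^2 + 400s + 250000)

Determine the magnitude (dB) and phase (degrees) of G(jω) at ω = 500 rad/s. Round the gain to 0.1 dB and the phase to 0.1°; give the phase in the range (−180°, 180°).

35.9 dB, -90.0°

At s = jω = j500:
quadratic: (j500)² + 400·j500 + 250000 = 0 + j200000 → |·| ≈ 2e+05, ∠ ≈ 90.00°
|G| = 12500000 / 2e+05 ≈ 62.5
Gain = 20 log₁₀(62.5) ≈ 35.92 dB
∠G = 0.00° − 90.00° = -90.00°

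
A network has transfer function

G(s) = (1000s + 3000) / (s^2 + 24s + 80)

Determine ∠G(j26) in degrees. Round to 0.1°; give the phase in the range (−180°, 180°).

Substitute s = j26:
Numerator: 1000(j26) + 3000 = 3000 + j26000
Denominator: (j26)^2 + 24(j26) + 80 = -596 + j624
|N| = √(3000² + 26000²) ≈ 26173, ∠N ≈ 83.42°
|D| = √(596² + 624²) ≈ 862.9, ∠D ≈ 133.69°
∠G = 83.42° − 133.69° = -50.27°

-50.3°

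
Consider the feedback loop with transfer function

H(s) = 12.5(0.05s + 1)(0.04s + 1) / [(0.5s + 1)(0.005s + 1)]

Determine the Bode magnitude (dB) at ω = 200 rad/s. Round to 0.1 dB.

17.1 dB

At ω = 200 rad/s:
zero (1 + j200·0.05) = 1 + j10 → |·| ≈ 10.05, ∠ ≈ 84.29°
zero (1 + j200·0.04) = 1 + j8 → |·| ≈ 8.0623, ∠ ≈ 82.87°
pole (1 + j200·0.5) = 1 + j100 → |·| ≈ 100, ∠ ≈ 89.43°
pole (1 + j200·0.005) = 1 + j1 → |·| ≈ 1.4142, ∠ ≈ 45.00°
|H| = 12.5 · 10.05 · 8.0623 / (100 · 1.4142) ≈ 7.1618
Gain = 20 log₁₀(7.1618) ≈ 17.10 dB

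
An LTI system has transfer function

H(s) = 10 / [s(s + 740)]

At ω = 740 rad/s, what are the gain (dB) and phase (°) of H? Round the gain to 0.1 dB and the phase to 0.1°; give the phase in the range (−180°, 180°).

-97.8 dB, -135.0°

At s = jω = j740:
pole (s+740): 740 + j740 → |·| = √(740²+740²) = √1095200 ≈ 1046.5, ∠ = arctan(740/740) ≈ 45.00°
pole at origin: |s| = 740, ∠ = 90.00° (in denominator)
|H| = 10 / 7.7441e+05 ≈ 1.2913e-05
Gain = 20 log₁₀(1.2913e-05) ≈ -97.78 dB
∠H = 0.00° − 135.00° = -135.00°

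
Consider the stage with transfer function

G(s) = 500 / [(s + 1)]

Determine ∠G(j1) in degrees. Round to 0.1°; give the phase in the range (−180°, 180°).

At ω = 1 rad/s:
pole (1 + j1·1) = 1 + j1 → |·| ≈ 1.4142, ∠ ≈ 45.00°
∠G = (0°) − (45.00°) = -45.00°

-45.0°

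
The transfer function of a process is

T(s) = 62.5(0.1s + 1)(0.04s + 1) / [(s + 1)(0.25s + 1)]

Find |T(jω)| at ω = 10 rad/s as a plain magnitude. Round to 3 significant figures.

3.52

At ω = 10 rad/s:
zero (1 + j10·0.1) = 1 + j1 → |·| ≈ 1.4142, ∠ ≈ 45.00°
zero (1 + j10·0.04) = 1 + j0.4 → |·| ≈ 1.077, ∠ ≈ 21.80°
pole (1 + j10·1) = 1 + j10 → |·| ≈ 10.05, ∠ ≈ 84.29°
pole (1 + j10·0.25) = 1 + j2.5 → |·| ≈ 2.6926, ∠ ≈ 68.20°
|T| = 62.5 · 1.4142 · 1.077 / (10.05 · 2.6926) ≈ 3.5178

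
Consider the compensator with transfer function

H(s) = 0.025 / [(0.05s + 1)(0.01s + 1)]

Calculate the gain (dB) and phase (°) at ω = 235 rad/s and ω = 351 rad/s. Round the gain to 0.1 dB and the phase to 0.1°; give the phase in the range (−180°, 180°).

At ω = 235 rad/s:
pole (1 + j235·0.05) = 1 + j11.75 → |·| ≈ 11.792, ∠ ≈ 85.14°
pole (1 + j235·0.01) = 1 + j2.35 → |·| ≈ 2.5539, ∠ ≈ 66.95°
|H| = 0.025 · 1 / (11.792 · 2.5539) ≈ 0.00083013
Gain = 20 log₁₀(0.00083013) ≈ -61.62 dB
∠H = (0°) − (85.14° + 66.95°) = -152.09°

At ω = 351 rad/s:
pole (1 + j351·0.05) = 1 + j17.55 → |·| ≈ 17.578, ∠ ≈ 86.74°
pole (1 + j351·0.01) = 1 + j3.51 → |·| ≈ 3.6497, ∠ ≈ 74.10°
|H| = 0.025 · 1 / (17.578 · 3.6497) ≈ 0.00038968
Gain = 20 log₁₀(0.00038968) ≈ -68.19 dB
∠H = (0°) − (86.74° + 74.10°) = -160.84°

ω = 235: -61.6 dB, -152.1°; ω = 351: -68.2 dB, -160.8°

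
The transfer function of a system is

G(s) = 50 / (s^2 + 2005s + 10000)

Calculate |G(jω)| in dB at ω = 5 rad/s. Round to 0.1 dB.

-49.0 dB

Substitute s = j5:
Numerator: 50 = 50 + j0
Denominator: (j5)^2 + 2005(j5) + 10000 = 9975 + j10025
|N| = √(50² + 0²) ≈ 50, ∠N ≈ 0.00°
|D| = √(9975² + 10025²) ≈ 14142, ∠D ≈ 45.14°
|G| = 50 / 14142 ≈ 0.0035356
Gain = 20 log₁₀(0.0035356) ≈ -49.03 dB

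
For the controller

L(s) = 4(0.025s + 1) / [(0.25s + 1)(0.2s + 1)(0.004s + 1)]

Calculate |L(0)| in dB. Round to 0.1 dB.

L(0) = 4 · 1 / 1 = 4
20 log₁₀(4) ≈ 12.04 dB

12.0 dB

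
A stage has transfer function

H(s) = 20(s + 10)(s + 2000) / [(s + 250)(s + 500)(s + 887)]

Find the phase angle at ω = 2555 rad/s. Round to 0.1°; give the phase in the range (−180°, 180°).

-92.5°

At s = jω = j2555:
zero (s+10): 10 + j2555 → |·| = √(10²+2555²) = √6528125 ≈ 2555, ∠ = arctan(2555/10) ≈ 89.78°
zero (s+2000): 2000 + j2555 → |·| = √(2000²+2555²) = √10528025 ≈ 3244.7, ∠ = arctan(2555/2000) ≈ 51.95°
pole (s+250): 250 + j2555 → |·| = √(250²+2555²) = √6590525 ≈ 2567.2, ∠ = arctan(2555/250) ≈ 84.41°
pole (s+500): 500 + j2555 → |·| = √(500²+2555²) = √6778025 ≈ 2603.5, ∠ = arctan(2555/500) ≈ 78.93°
pole (s+887): 887 + j2555 → |·| = √(887²+2555²) = √7314794 ≈ 2704.6, ∠ = arctan(2555/887) ≈ 70.85°
∠H = 141.73° − 234.19° = -92.46°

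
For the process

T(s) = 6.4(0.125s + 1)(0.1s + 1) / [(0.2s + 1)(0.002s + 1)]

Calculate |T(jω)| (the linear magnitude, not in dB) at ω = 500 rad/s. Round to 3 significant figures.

At ω = 500 rad/s:
zero (1 + j500·0.125) = 1 + j62.5 → |·| ≈ 62.508, ∠ ≈ 89.08°
zero (1 + j500·0.1) = 1 + j50 → |·| ≈ 50.01, ∠ ≈ 88.85°
pole (1 + j500·0.2) = 1 + j100 → |·| ≈ 100, ∠ ≈ 89.43°
pole (1 + j500·0.002) = 1 + j1 → |·| ≈ 1.4142, ∠ ≈ 45.00°
|T| = 6.4 · 62.508 · 50.01 / (100 · 1.4142) ≈ 141.47

141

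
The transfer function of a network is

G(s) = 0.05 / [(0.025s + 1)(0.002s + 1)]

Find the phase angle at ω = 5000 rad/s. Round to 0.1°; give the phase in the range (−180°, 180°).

-173.8°

At ω = 5000 rad/s:
pole (1 + j5000·0.025) = 1 + j125 → |·| ≈ 125, ∠ ≈ 89.54°
pole (1 + j5000·0.002) = 1 + j10 → |·| ≈ 10.05, ∠ ≈ 84.29°
∠G = (0°) − (89.54° + 84.29°) = -173.83°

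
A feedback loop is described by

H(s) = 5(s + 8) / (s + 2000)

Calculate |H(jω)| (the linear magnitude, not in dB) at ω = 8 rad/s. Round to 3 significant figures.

0.0283

At s = jω = j8:
zero (s+8): 8 + j8 → |·| = √(8²+8²) = √128 ≈ 11.314, ∠ = arctan(8/8) ≈ 45.00°
pole (s+2000): 2000 + j8 → |·| = √(2000²+8²) = √4000064 ≈ 2000, ∠ = arctan(8/2000) ≈ 0.23°
|H| = 5 · 11.314 / 2000 ≈ 0.028285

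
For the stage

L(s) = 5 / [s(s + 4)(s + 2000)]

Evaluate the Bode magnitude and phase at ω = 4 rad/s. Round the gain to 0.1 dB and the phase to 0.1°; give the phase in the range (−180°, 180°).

At s = jω = j4:
pole (s+4): 4 + j4 → |·| = √(4²+4²) = √32 ≈ 5.6569, ∠ = arctan(4/4) ≈ 45.00°
pole (s+2000): 2000 + j4 → |·| = √(2000²+4²) = √4000016 ≈ 2000, ∠ = arctan(4/2000) ≈ 0.11°
pole at origin: |s| = 4, ∠ = 90.00° (in denominator)
|L| = 5 / 45255 ≈ 0.00011049
Gain = 20 log₁₀(0.00011049) ≈ -79.13 dB
∠L = 0.00° − 135.11° = -135.11°

-79.1 dB, -135.1°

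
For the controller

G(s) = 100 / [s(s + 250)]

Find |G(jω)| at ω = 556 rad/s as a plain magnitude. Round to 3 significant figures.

0.000295

At s = jω = j556:
pole (s+250): 250 + j556 → |·| = √(250²+556²) = √371636 ≈ 609.62, ∠ = arctan(556/250) ≈ 65.79°
pole at origin: |s| = 556, ∠ = 90.00° (in denominator)
|G| = 100 / 3.3895e+05 ≈ 0.00029503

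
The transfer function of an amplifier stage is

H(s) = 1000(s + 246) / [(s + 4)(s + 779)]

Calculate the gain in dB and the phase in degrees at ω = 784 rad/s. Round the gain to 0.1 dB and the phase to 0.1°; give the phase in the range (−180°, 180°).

-0.5 dB, -62.3°

At s = jω = j784:
zero (s+246): 246 + j784 → |·| = √(246²+784²) = √675172 ≈ 821.69, ∠ = arctan(784/246) ≈ 72.58°
pole (s+4): 4 + j784 → |·| = √(4²+784²) = √614672 ≈ 784.01, ∠ = arctan(784/4) ≈ 89.71°
pole (s+779): 779 + j784 → |·| = √(779²+784²) = √1221497 ≈ 1105.2, ∠ = arctan(784/779) ≈ 45.18°
|H| = 1000 · 821.69 / 8.6649e+05 ≈ 0.9483
Gain = 20 log₁₀(0.9483) ≈ -0.46 dB
∠H = 72.58° − 134.89° = -62.31°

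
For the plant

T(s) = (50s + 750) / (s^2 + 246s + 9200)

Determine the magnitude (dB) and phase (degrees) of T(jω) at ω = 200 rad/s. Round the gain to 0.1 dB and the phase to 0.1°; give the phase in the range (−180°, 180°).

Substitute s = j200:
Numerator: 50(j200) + 750 = 750 + j10000
Denominator: (j200)^2 + 246(j200) + 9200 = -30800 + j49200
|N| = √(750² + 10000²) ≈ 10028, ∠N ≈ 85.71°
|D| = √(30800² + 49200²) ≈ 58045, ∠D ≈ 122.05°
|T| = 10028 / 58045 ≈ 0.17276
Gain = 20 log₁₀(0.17276) ≈ -15.25 dB
∠T = 85.71° − 122.05° = -36.34°

-15.3 dB, -36.3°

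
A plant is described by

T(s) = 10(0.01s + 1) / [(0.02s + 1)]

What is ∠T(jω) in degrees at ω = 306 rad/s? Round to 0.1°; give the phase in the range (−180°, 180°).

At ω = 306 rad/s:
zero (1 + j306·0.01) = 1 + j3.06 → |·| ≈ 3.2193, ∠ ≈ 71.90°
pole (1 + j306·0.02) = 1 + j6.12 → |·| ≈ 6.2012, ∠ ≈ 80.72°
∠T = (71.90°) − (80.72°) = -8.82°

-8.8°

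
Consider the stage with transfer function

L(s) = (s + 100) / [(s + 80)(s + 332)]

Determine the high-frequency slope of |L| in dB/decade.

-20 dB/decade

Each pole contributes −20 dB/decade at high frequency; each zero contributes +20 dB/decade.
Net: 1 zero(s) − 2 pole(s) → -20 dB/decade.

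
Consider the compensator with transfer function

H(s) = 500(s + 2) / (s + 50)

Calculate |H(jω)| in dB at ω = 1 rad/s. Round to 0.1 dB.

At s = jω = j1:
zero (s+2): 2 + j1 → |·| = √(2²+1²) = √5 ≈ 2.2361, ∠ = arctan(1/2) ≈ 26.57°
pole (s+50): 50 + j1 → |·| = √(50²+1²) = √2501 ≈ 50.01, ∠ = arctan(1/50) ≈ 1.15°
|H| = 500 · 2.2361 / 50.01 ≈ 22.357
Gain = 20 log₁₀(22.357) ≈ 26.99 dB

27.0 dB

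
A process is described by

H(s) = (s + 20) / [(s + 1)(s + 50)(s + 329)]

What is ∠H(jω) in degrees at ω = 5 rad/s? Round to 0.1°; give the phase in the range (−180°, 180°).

At s = jω = j5:
zero (s+20): 20 + j5 → |·| = √(20²+5²) = √425 ≈ 20.616, ∠ = arctan(5/20) ≈ 14.04°
pole (s+1): 1 + j5 → |·| = √(1²+5²) = √26 ≈ 5.099, ∠ = arctan(5/1) ≈ 78.69°
pole (s+50): 50 + j5 → |·| = √(50²+5²) = √2525 ≈ 50.249, ∠ = arctan(5/50) ≈ 5.71°
pole (s+329): 329 + j5 → |·| = √(329²+5²) = √108266 ≈ 329.04, ∠ = arctan(5/329) ≈ 0.87°
∠H = 14.04° − 85.27° = -71.23°

-71.2°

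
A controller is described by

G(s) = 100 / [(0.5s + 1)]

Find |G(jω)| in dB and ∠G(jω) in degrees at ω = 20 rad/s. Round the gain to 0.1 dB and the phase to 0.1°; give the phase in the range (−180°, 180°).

At ω = 20 rad/s:
pole (1 + j20·0.5) = 1 + j10 → |·| ≈ 10.05, ∠ ≈ 84.29°
|G| = 100 · 1 / (10.05) ≈ 9.9502
Gain = 20 log₁₀(9.9502) ≈ 19.96 dB
∠G = (0°) − (84.29°) = -84.29°

20.0 dB, -84.3°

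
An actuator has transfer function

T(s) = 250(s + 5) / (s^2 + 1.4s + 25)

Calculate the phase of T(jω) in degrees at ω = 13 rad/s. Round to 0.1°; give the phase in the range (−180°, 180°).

At s = jω = j13:
zero (s+5): 5 + j13 → |·| = √(5²+13²) = √194 ≈ 13.928, ∠ = arctan(13/5) ≈ 68.96°
quadratic: (j13)² + 1.4·j13 + 25 = -144 + j18.2 → |·| ≈ 145.15, ∠ ≈ 172.80°
∠T = 68.96° − 172.80° = -103.84°

-103.8°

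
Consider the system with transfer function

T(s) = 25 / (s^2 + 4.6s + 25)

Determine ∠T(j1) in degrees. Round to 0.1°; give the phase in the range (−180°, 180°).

-10.9°

At s = jω = j1:
quadratic: (j1)² + 4.6·j1 + 25 = 24 + j4.6 → |·| ≈ 24.437, ∠ ≈ 10.85°
∠T = 0.00° − 10.85° = -10.85°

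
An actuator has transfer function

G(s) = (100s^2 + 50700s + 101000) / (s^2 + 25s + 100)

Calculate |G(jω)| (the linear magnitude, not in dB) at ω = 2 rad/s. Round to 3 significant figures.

Substitute s = j2:
Numerator: 100(j2)^2 + 50700(j2) + 101000 = 100600 + j101400
Denominator: (j2)^2 + 25(j2) + 100 = 96 + j50
|N| = √(100600² + 101400²) ≈ 1.4284e+05, ∠N ≈ 45.23°
|D| = √(96² + 50²) ≈ 108.24, ∠D ≈ 27.51°
|G| = 1.4284e+05 / 108.24 ≈ 1319.7

1.32e+03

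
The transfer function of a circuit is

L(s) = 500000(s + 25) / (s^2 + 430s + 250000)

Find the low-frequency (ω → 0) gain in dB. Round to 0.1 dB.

L(0) = 500000·25 / 250000 = 50
20 log₁₀(50) ≈ 33.98 dB

34.0 dB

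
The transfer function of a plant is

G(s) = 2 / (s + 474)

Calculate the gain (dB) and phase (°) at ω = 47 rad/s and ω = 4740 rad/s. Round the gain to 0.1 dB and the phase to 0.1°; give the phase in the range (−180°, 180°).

ω = 47: -47.5 dB, -5.7°; ω = 4740: -67.5 dB, -84.3°

At s = jω = j47:
pole (s+474): 474 + j47 → |·| = √(474²+47²) = √226885 ≈ 476.32, ∠ = arctan(47/474) ≈ 5.66°
|G| = 2 / 476.32 ≈ 0.0041989
Gain = 20 log₁₀(0.0041989) ≈ -47.54 dB
∠G = 0.00° − 5.66° = -5.66°

At s = jω = j4740:
pole (s+474): 474 + j4740 → |·| = √(474²+4740²) = √22692276 ≈ 4763.6, ∠ = arctan(4740/474) ≈ 84.29°
|G| = 2 / 4763.6 ≈ 0.00041985
Gain = 20 log₁₀(0.00041985) ≈ -67.54 dB
∠G = 0.00° − 84.29° = -84.29°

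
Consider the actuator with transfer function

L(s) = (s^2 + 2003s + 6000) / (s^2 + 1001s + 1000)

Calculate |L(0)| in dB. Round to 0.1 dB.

15.6 dB

L(0) = 6000 / 1000 = 6
20 log₁₀(6) ≈ 15.56 dB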